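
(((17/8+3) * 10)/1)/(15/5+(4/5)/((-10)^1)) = 5125/292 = 17.55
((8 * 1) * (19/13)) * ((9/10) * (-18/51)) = -4104/1105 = -3.71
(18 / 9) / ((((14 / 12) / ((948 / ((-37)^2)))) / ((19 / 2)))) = 108072 / 9583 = 11.28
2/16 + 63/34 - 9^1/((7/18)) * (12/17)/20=5527/4760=1.16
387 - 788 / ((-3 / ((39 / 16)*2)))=3335 / 2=1667.50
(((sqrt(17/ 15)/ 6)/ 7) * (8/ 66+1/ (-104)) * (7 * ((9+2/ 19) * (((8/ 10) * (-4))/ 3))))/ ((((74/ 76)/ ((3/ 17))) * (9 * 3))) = -132518 * sqrt(255)/ 1639284075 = -0.00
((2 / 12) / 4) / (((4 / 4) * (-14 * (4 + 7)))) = -1 / 3696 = -0.00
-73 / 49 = -1.49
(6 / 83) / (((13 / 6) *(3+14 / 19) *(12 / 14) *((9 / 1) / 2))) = 532 / 229827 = 0.00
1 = 1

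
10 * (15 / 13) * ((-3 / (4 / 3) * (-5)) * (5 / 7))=16875 / 182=92.72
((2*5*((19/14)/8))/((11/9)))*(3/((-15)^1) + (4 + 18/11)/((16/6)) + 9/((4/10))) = 918441/27104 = 33.89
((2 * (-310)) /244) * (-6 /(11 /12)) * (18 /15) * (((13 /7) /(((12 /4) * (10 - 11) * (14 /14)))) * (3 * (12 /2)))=-1044576 /4697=-222.39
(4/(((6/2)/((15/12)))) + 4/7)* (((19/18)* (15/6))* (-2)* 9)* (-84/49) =8930/49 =182.24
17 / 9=1.89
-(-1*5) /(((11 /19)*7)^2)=1805 /5929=0.30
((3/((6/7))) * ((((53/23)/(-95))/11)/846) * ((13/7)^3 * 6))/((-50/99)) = 0.00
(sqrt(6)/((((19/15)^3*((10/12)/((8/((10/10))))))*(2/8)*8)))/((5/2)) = 6480*sqrt(6)/6859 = 2.31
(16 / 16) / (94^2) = 1 / 8836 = 0.00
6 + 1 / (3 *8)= 145 / 24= 6.04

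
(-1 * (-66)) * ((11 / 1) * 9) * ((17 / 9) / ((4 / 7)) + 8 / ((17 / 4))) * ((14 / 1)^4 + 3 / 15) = 44275630905 / 34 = 1302224438.38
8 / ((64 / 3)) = 3 / 8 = 0.38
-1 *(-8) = 8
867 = 867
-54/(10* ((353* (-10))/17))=459/17650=0.03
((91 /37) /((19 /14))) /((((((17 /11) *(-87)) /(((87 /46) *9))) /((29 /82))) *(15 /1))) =-609609 /112697930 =-0.01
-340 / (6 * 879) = -170 / 2637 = -0.06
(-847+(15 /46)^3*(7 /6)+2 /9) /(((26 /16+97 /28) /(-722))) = 197308750121 /1642545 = 120123.80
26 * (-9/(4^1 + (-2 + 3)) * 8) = -1872/5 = -374.40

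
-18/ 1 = -18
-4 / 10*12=-4.80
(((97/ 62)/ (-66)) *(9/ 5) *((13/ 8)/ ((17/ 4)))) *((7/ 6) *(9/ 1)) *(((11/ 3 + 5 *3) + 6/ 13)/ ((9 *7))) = -36181/ 695640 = -0.05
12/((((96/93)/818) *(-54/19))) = -240901/72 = -3345.85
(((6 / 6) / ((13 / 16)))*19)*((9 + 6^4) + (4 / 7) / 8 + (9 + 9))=2815496 / 91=30939.52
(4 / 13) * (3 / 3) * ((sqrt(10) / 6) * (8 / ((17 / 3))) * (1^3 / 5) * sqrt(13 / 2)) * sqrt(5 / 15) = 16 * sqrt(195) / 3315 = 0.07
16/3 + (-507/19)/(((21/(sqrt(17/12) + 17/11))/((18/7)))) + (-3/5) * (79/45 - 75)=11324062/256025 - 507 * sqrt(51)/931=40.34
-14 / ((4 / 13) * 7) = -6.50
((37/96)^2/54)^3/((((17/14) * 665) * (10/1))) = 2565726409/995293593718279372800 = 0.00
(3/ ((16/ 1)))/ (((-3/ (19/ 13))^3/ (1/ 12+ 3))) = -253783/ 3796416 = -0.07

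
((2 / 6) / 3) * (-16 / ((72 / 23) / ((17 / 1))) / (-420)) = 391 / 17010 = 0.02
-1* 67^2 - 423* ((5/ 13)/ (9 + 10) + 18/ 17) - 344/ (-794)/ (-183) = -1508665866752/ 305061549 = -4945.45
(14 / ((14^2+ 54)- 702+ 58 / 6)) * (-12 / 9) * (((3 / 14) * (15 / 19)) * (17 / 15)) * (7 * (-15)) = -21420 / 25213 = -0.85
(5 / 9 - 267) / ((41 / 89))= -213422 / 369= -578.38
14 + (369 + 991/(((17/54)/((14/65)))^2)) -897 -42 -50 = -173548974/1221025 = -142.13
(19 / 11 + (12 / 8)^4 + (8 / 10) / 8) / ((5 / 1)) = 6063 / 4400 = 1.38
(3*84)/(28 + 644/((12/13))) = 108/311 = 0.35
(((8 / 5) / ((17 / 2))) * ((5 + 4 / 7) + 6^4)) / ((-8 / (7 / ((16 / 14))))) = -63777 / 340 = -187.58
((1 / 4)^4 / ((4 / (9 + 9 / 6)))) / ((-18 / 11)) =-77 / 12288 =-0.01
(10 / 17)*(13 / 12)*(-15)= -325 / 34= -9.56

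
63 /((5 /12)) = 756 /5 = 151.20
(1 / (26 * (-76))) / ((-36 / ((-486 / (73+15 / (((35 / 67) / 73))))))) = -189 / 60007168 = -0.00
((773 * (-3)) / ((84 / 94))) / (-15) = 36331 / 210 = 173.00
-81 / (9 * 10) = -9 / 10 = -0.90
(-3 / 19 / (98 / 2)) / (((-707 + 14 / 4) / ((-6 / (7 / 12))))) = -144 / 3056473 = -0.00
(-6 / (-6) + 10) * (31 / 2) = 341 / 2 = 170.50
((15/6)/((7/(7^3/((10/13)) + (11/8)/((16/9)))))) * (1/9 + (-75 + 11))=-164375825/16128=-10191.95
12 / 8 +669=1341 / 2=670.50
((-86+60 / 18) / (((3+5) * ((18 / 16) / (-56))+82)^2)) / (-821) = 777728 / 51732578607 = 0.00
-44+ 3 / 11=-481 / 11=-43.73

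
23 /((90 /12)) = 46 /15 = 3.07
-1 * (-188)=188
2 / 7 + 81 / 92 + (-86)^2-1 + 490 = 5078691 / 644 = 7886.17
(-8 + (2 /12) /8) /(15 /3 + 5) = -0.80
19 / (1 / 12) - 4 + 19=243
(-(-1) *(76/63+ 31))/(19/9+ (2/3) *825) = 2029/34783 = 0.06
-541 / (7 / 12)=-6492 / 7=-927.43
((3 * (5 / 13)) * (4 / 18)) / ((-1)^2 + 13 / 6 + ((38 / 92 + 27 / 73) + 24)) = 8395 / 915083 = 0.01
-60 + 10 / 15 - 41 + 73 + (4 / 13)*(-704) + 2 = -9436 / 39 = -241.95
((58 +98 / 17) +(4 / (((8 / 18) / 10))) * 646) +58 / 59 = 58379362 / 1003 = 58204.75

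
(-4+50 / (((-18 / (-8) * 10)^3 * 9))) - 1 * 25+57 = 918556 / 32805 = 28.00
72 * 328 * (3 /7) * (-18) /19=-1275264 /133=-9588.45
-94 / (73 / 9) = -846 / 73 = -11.59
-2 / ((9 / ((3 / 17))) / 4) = -8 / 51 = -0.16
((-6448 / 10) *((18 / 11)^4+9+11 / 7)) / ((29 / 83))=-32741.14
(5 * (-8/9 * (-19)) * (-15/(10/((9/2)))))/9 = -190/3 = -63.33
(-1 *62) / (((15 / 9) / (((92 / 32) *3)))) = -6417 / 20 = -320.85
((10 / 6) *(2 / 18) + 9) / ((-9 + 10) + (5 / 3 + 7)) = 248 / 261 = 0.95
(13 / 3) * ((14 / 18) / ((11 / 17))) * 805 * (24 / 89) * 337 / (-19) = -3357423160 / 167409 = -20055.21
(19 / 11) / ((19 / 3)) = 3 / 11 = 0.27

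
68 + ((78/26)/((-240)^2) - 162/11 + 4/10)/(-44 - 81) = 1798225909/26400000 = 68.11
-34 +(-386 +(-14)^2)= -224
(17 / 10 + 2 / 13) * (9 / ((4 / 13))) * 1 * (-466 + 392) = -80253 / 20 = -4012.65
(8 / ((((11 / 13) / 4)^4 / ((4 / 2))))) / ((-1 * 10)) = -58492928 / 73205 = -799.03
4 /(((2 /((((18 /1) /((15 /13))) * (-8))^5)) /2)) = -378427718762496 /3125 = -121096870004.00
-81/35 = -2.31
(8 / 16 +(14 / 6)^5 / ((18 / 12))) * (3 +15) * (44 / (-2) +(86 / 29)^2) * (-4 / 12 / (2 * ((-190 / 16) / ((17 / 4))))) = -660.87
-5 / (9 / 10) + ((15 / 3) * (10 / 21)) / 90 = -5.53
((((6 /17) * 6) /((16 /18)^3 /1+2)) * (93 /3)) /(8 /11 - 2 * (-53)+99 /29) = 129763458 /588335575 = 0.22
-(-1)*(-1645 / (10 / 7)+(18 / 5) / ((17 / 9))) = -195431 / 170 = -1149.59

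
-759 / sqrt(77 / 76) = -138 *sqrt(1463) / 7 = -754.06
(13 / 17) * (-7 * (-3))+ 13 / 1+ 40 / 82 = 20594 / 697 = 29.55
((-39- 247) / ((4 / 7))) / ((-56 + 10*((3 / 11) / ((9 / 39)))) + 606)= -11011 / 12360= -0.89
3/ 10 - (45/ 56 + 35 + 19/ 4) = -11271/ 280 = -40.25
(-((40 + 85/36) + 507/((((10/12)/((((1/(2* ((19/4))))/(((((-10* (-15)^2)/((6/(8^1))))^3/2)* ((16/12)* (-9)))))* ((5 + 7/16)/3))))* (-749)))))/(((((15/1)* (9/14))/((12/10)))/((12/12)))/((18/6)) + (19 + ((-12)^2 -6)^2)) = -72340916666665033/32558840610000000000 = -0.00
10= 10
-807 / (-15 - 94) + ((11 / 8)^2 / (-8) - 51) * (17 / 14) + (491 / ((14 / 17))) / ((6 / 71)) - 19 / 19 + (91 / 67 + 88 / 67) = 1099629831875 / 157043712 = 7002.06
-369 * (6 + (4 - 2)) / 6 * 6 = -2952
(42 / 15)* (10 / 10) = 2.80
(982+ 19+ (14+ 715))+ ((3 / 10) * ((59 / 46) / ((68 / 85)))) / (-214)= 136240783 / 78752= 1730.00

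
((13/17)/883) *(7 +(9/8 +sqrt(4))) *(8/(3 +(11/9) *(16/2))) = 9477/1726265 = 0.01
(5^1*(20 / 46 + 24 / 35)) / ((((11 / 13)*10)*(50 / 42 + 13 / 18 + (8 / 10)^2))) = 47970 / 184943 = 0.26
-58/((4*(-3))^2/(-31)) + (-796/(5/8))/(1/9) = -4121969/360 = -11449.91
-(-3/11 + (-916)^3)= 768575296.27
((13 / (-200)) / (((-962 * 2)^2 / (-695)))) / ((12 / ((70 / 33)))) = 973 / 451047168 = 0.00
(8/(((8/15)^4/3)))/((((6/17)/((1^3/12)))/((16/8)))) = 286875/2048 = 140.08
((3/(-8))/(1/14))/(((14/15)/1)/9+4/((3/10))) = -2835/7256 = -0.39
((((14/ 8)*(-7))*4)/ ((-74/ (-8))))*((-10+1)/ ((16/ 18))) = 3969/ 74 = 53.64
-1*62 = -62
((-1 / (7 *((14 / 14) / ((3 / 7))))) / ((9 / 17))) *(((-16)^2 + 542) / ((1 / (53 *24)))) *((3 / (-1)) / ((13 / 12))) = 325072.88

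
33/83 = 0.40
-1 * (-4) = 4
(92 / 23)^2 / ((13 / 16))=256 / 13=19.69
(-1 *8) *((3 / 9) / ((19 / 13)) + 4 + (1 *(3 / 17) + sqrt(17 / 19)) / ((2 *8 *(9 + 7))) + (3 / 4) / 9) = -1069675 / 31008 - sqrt(323) / 608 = -34.53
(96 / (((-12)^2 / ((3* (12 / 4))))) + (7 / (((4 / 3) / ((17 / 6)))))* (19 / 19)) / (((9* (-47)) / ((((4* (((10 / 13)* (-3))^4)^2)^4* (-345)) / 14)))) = 18979868121013123416000000000000000000000000000000000 / 145674377782580589742119040216950357449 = 130289680381134.90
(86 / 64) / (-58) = -43 / 1856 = -0.02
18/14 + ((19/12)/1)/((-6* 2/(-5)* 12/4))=4553/3024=1.51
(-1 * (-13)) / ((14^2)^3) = 13 / 7529536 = 0.00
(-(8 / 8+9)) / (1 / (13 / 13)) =-10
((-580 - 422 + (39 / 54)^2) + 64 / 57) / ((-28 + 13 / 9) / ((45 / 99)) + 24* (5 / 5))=30790945 / 1059516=29.06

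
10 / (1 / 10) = 100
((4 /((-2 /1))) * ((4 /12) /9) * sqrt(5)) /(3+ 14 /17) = -34 * sqrt(5) /1755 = -0.04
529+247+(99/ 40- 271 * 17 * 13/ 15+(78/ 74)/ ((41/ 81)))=-584744507/ 182040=-3212.18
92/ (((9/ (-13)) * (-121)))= 1196/ 1089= 1.10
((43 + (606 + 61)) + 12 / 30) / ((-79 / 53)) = -188256 / 395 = -476.60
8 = 8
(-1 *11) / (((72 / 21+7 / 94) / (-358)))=2591204 / 2305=1124.17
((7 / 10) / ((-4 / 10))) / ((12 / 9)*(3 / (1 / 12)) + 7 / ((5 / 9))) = -0.03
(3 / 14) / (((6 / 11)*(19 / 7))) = 11 / 76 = 0.14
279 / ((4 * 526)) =279 / 2104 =0.13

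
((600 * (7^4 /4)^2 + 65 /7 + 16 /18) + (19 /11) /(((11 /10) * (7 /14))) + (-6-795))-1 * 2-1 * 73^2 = 3295787566255 /15246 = 216173918.82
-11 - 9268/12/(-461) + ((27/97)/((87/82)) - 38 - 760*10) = -29749970596/3890379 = -7647.06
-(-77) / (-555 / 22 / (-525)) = 59290 / 37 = 1602.43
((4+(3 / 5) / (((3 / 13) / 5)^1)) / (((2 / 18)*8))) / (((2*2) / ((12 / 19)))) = 459 / 152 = 3.02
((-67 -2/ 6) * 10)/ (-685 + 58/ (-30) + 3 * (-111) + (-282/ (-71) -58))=717100/ 1143769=0.63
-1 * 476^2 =-226576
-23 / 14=-1.64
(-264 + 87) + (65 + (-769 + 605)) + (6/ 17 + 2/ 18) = -42157/ 153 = -275.54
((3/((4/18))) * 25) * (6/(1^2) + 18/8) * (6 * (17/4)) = 1136025/16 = 71001.56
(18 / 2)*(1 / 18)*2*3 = 3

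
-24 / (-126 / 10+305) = -0.08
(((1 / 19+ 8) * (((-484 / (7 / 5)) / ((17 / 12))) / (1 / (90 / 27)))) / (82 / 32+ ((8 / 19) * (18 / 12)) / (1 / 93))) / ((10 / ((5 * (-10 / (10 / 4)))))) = 5575680 / 26089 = 213.72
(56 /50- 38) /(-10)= 461 /125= 3.69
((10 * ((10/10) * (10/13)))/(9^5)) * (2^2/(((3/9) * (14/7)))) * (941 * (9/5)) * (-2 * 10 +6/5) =-24.89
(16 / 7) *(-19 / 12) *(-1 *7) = 76 / 3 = 25.33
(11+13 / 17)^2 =40000 / 289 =138.41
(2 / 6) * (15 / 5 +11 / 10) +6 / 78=563 / 390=1.44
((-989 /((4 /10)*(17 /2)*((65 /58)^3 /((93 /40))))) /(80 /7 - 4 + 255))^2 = 246571312954242175641 /73552306341762015625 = 3.35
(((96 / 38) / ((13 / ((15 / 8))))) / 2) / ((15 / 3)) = 0.04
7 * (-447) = -3129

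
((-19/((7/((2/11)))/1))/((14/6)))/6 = -19/539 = -0.04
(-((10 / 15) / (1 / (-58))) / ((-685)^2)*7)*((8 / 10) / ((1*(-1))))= -3248 / 7038375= -0.00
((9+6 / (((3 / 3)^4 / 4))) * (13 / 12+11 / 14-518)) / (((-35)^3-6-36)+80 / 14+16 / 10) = 2384525 / 6007356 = 0.40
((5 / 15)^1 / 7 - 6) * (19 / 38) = -125 / 42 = -2.98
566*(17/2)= 4811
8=8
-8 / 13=-0.62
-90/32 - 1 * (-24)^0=-61/16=-3.81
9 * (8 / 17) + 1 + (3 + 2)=174 / 17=10.24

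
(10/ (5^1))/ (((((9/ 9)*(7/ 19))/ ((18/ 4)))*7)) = 171/ 49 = 3.49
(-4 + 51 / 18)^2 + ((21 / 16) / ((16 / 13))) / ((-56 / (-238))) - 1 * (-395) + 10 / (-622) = 1148984783 / 2866176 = 400.88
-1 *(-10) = 10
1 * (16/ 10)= 8/ 5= 1.60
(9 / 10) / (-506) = -9 / 5060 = -0.00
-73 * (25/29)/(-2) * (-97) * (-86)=7612075/29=262485.34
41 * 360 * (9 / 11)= 132840 / 11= 12076.36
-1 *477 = -477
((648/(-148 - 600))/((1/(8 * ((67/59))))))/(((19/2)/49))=-8509536/209627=-40.59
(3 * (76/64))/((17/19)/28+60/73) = 553413/132644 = 4.17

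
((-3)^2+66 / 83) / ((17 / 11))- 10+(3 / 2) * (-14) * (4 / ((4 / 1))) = -34798 / 1411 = -24.66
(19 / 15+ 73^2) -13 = 79759 / 15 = 5317.27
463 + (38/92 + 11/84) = 895567/1932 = 463.54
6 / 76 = 3 / 38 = 0.08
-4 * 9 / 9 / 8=-1 / 2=-0.50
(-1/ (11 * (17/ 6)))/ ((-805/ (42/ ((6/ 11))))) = 6/ 1955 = 0.00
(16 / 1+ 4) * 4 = 80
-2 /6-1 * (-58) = 173 /3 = 57.67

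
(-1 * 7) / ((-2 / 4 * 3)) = 14 / 3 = 4.67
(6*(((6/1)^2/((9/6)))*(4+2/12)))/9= 200/3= 66.67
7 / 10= 0.70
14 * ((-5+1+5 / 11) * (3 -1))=-1092 / 11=-99.27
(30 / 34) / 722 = 15 / 12274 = 0.00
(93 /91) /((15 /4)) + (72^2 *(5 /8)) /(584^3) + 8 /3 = 99887669881 /33984525120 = 2.94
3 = 3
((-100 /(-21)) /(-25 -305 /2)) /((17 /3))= -40 /8449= -0.00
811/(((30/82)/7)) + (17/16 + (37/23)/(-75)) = 428301613/27600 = 15518.17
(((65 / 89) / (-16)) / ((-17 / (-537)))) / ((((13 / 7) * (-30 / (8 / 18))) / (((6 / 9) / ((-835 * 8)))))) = -1253 / 1091538720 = -0.00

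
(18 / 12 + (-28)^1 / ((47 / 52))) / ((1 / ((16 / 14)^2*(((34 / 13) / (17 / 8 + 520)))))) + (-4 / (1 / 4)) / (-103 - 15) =-0.06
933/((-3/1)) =-311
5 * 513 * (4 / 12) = 855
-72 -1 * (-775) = 703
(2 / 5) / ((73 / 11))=0.06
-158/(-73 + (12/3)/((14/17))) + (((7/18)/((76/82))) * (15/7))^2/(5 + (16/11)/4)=401407679/162553968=2.47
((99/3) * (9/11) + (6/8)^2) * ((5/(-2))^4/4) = 275625/1024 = 269.17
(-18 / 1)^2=324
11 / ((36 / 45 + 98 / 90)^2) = 891 / 289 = 3.08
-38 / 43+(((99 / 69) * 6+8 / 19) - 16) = -7.85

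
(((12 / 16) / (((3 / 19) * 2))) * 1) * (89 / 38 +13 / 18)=131 / 18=7.28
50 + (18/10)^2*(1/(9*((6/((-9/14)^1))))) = 34973/700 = 49.96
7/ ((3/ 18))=42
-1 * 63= -63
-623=-623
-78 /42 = -1.86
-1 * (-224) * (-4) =-896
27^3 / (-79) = -19683 / 79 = -249.15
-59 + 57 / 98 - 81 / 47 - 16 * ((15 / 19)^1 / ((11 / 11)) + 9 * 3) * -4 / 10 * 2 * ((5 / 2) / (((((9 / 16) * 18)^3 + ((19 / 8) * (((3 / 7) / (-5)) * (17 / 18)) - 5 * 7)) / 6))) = -258635745522583 / 4717824518666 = -54.82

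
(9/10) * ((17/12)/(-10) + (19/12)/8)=81/1600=0.05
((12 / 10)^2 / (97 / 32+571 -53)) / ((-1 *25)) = -1152 / 10420625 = -0.00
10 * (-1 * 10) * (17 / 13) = -1700 / 13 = -130.77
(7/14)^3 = 1/8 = 0.12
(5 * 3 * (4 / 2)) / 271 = 30 / 271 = 0.11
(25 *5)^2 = 15625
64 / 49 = 1.31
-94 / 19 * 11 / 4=-517 / 38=-13.61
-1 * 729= -729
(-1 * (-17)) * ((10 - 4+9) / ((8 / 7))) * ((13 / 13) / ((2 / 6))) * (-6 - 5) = -58905 / 8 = -7363.12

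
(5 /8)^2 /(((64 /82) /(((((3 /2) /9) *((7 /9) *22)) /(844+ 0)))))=78925 /46669824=0.00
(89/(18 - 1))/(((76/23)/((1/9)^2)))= 2047/104652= 0.02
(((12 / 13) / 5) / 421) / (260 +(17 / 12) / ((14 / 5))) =2016 / 1197629225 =0.00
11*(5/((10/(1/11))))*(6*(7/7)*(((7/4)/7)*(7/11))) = 21/44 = 0.48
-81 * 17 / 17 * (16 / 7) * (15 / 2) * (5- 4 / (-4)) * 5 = -291600 / 7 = -41657.14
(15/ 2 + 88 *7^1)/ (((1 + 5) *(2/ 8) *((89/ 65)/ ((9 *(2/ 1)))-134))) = -486330/ 156691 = -3.10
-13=-13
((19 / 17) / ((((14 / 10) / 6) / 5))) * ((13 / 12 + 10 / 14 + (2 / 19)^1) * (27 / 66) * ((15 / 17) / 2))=10249875 / 1246168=8.23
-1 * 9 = -9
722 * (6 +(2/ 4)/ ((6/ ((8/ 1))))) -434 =13138/ 3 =4379.33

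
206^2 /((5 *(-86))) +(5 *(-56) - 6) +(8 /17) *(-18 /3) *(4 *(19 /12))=-1471396 /3655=-402.57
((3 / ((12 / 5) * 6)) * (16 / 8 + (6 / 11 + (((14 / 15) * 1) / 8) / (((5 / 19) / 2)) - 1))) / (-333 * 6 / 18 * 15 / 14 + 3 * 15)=-28091 / 4098600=-0.01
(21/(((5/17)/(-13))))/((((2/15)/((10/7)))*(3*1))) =-3315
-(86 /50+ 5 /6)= -2.55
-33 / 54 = -11 / 18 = -0.61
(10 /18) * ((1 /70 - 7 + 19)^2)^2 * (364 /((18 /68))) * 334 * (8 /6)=73850377452606508 /10418625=7088303634.37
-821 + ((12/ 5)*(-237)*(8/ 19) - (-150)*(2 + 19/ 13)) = -668461/ 1235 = -541.26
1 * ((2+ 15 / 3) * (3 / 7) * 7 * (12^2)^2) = 435456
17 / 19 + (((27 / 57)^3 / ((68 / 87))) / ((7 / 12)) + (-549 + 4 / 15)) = -6704506471 / 12243315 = -547.61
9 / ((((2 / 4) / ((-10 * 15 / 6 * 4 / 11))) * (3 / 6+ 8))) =-3600 / 187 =-19.25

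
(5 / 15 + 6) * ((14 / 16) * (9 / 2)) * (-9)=-3591 / 16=-224.44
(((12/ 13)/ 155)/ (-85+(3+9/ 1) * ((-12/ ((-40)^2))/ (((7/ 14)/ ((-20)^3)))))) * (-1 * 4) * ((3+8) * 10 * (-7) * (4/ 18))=4928/ 1638195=0.00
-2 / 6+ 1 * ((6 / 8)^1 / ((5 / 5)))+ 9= 113 / 12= 9.42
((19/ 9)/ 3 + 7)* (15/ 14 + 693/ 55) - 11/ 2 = 62887/ 630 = 99.82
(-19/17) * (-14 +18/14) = 1691/119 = 14.21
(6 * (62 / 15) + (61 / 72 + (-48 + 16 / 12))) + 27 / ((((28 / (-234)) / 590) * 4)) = -83924419 / 2520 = -33303.34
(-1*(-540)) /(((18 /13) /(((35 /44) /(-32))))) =-9.69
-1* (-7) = 7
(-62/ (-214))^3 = 0.02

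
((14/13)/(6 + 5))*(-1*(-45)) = 4.41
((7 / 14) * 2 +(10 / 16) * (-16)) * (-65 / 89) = 585 / 89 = 6.57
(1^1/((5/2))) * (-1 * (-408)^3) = 135834624/5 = 27166924.80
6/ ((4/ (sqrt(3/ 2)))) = 3 * sqrt(6)/ 4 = 1.84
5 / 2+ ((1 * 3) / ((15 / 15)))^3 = 29.50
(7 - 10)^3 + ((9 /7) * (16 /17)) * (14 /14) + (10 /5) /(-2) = -3188 /119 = -26.79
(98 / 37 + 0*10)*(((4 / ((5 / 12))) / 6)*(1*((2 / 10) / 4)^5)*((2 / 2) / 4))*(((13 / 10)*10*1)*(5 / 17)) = 637 / 503200000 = 0.00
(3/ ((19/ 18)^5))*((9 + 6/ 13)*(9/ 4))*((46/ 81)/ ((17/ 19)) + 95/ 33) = 54249969672/ 316810351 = 171.24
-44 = -44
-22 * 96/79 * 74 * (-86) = 13440768/79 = 170136.30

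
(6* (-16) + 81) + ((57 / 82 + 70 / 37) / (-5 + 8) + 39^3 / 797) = 60.29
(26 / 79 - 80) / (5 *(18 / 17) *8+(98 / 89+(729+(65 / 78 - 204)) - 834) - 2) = 57136932 / 191276143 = 0.30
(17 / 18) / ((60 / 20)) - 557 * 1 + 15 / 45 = -30043 / 54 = -556.35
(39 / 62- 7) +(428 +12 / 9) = 78671 / 186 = 422.96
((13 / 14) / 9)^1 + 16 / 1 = 2029 / 126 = 16.10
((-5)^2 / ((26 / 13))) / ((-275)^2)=1 / 6050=0.00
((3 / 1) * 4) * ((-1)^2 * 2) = 24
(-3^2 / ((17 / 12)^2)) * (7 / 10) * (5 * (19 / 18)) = -4788 / 289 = -16.57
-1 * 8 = -8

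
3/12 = 1/4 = 0.25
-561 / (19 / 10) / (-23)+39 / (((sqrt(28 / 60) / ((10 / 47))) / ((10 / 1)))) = 5610 / 437+3900 * sqrt(105) / 329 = 134.31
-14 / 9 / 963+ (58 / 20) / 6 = 83501 / 173340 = 0.48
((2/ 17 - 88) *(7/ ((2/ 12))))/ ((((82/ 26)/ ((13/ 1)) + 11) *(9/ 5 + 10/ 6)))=-611793/ 6460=-94.70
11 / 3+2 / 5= 61 / 15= 4.07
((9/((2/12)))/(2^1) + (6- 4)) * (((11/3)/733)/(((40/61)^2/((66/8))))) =13056989/4691200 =2.78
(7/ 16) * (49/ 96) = 0.22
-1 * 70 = -70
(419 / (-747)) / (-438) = 419 / 327186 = 0.00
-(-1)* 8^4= 4096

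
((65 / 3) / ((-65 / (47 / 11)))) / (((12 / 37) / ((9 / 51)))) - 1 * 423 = -950951 / 2244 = -423.77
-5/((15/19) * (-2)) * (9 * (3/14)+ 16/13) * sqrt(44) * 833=1300075 * sqrt(11)/78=55280.27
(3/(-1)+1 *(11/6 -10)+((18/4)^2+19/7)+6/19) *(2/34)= 19333/27132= 0.71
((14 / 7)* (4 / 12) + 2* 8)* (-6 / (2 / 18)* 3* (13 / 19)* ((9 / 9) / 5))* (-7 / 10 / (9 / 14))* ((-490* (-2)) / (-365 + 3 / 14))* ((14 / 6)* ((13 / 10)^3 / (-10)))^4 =-12222103021506886806571 / 163743187500000000000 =-74.64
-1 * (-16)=16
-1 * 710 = -710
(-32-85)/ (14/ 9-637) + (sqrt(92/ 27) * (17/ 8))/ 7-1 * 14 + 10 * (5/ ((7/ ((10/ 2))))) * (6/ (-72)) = -576203/ 34314 + 17 * sqrt(69)/ 252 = -16.23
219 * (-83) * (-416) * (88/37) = 665423616/37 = 17984422.05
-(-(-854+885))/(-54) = -31/54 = -0.57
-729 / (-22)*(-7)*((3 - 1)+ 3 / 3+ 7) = -2319.55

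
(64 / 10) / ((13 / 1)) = 32 / 65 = 0.49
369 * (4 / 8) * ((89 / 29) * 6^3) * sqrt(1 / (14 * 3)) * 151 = 89261838 * sqrt(42) / 203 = 2849669.10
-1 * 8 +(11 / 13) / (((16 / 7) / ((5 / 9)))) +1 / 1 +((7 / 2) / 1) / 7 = -11783 / 1872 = -6.29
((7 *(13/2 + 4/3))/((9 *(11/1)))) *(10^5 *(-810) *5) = -2467500000/11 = -224318181.82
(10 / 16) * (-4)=-5 / 2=-2.50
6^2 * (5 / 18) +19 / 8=99 / 8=12.38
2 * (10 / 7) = 20 / 7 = 2.86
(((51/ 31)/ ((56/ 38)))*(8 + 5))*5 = 62985/ 868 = 72.56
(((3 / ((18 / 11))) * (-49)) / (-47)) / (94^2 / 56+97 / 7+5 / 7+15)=3773 / 369843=0.01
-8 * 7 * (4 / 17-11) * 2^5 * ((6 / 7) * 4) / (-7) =-1124352 / 119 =-9448.34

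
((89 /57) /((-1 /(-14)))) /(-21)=-178 /171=-1.04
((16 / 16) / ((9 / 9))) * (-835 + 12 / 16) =-3337 / 4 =-834.25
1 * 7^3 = 343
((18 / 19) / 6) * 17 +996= 18975 / 19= 998.68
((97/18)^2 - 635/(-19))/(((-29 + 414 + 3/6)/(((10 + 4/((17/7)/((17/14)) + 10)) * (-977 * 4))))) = -6543.06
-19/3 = -6.33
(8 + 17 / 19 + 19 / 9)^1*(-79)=-148678 / 171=-869.46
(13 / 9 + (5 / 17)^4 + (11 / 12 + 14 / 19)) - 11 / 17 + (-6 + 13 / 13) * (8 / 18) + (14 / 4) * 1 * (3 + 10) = 45.74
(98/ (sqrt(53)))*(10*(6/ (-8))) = -735*sqrt(53)/ 53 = -100.96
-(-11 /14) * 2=11 /7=1.57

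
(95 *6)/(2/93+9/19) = 201438/175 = 1151.07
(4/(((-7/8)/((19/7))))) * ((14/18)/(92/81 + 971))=-5472/551201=-0.01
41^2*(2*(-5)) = -16810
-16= -16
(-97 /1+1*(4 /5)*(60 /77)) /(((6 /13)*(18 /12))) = -96473 /693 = -139.21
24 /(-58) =-12 /29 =-0.41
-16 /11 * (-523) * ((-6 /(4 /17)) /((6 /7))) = -248948 /11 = -22631.64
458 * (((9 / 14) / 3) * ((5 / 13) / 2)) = 18.87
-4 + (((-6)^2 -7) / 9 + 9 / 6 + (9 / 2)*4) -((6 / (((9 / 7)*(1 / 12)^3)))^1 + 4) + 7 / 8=-579485 / 72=-8048.40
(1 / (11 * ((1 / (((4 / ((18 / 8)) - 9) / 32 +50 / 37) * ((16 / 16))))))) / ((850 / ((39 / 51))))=31187 / 338754240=0.00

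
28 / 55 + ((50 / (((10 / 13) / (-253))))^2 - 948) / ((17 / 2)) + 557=29748599741 / 935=31816684.21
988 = 988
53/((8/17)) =901/8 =112.62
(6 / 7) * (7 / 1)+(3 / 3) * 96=102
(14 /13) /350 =1 /325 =0.00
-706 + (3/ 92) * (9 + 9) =-32449/ 46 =-705.41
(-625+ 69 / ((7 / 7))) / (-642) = 278 / 321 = 0.87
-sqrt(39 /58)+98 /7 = 14-sqrt(2262) /58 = 13.18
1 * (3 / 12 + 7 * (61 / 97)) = 1805 / 388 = 4.65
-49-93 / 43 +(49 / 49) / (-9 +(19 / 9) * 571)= -23689213 / 463024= -51.16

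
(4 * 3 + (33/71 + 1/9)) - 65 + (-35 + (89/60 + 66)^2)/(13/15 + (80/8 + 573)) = -20005569947/447708960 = -44.68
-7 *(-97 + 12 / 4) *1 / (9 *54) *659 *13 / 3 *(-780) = -732821180 / 243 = -3015725.02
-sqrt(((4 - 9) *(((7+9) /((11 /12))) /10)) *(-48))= -48 *sqrt(22) /11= -20.47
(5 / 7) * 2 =10 / 7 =1.43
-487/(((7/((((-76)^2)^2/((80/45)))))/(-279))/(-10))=-25498231535520/7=-3642604505074.29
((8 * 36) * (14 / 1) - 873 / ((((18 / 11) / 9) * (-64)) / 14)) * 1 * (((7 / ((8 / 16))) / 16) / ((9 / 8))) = 252987 / 64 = 3952.92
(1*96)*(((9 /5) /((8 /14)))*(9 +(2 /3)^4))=8344 /3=2781.33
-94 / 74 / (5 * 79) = -47 / 14615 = -0.00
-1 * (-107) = 107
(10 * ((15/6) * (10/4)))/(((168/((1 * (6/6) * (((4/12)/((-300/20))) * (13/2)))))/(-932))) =75725/1512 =50.08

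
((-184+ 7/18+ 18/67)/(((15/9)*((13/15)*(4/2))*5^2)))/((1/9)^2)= -17909991/87100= -205.63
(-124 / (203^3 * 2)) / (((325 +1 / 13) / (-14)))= 806 / 2525163893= 0.00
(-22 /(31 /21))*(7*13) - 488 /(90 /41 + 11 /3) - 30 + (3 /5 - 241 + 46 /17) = -1707.14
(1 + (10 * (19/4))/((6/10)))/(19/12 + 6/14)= 39.85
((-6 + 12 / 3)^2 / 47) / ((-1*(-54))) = 2 / 1269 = 0.00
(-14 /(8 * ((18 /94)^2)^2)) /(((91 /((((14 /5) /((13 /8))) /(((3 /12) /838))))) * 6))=-228993669968 /16632135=-13768.15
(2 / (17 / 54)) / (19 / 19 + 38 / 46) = 414 / 119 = 3.48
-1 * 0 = 0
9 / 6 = 3 / 2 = 1.50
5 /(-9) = -5 /9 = -0.56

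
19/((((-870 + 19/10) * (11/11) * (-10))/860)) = 16340/8681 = 1.88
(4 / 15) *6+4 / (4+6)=2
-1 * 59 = -59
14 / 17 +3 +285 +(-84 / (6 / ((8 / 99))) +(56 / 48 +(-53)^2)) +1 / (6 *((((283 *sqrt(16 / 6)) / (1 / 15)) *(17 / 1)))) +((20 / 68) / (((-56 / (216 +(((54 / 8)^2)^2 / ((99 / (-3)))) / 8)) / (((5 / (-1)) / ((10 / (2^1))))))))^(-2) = sqrt(6) / 1731960 +12999797540615779961 / 4195248177468150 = 3098.70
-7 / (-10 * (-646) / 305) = -427 / 1292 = -0.33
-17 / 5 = -3.40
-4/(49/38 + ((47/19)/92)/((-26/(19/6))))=-1090752/350731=-3.11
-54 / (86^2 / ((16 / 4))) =-54 / 1849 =-0.03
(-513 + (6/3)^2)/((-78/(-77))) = -502.47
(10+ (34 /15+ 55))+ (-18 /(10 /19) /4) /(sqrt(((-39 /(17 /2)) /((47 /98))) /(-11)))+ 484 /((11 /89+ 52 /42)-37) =13409633 /249780-57 * sqrt(342771) /3640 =44.52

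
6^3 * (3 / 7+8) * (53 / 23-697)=-203623632 / 161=-1264743.06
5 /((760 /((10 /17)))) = 5 /1292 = 0.00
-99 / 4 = -24.75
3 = 3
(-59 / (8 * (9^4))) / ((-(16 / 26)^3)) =129623 / 26873856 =0.00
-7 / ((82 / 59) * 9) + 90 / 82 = 397 / 738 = 0.54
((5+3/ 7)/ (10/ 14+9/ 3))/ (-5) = -19/ 65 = -0.29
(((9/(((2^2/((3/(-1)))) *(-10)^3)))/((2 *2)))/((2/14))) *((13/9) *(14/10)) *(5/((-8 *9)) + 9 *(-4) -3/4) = -1688687/1920000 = -0.88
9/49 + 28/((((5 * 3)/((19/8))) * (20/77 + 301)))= 6764999/34099590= 0.20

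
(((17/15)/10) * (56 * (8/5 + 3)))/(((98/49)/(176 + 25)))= 366758/125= 2934.06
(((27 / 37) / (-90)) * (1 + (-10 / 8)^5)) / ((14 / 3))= 18909 / 5304320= 0.00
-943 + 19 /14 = -13183 /14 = -941.64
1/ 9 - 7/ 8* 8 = -62/ 9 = -6.89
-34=-34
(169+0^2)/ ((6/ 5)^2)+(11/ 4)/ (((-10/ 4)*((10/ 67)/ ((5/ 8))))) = 162367/ 1440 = 112.75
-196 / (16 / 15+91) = -2940 / 1381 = -2.13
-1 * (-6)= 6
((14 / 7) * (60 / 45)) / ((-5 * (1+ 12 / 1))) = -8 / 195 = -0.04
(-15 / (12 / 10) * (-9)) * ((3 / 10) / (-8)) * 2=-135 / 16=-8.44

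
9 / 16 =0.56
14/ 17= 0.82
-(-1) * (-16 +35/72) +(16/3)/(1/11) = 3107/72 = 43.15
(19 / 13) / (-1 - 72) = -19 / 949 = -0.02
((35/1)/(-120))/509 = -7/12216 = -0.00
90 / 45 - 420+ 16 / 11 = -4582 / 11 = -416.55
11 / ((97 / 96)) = 1056 / 97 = 10.89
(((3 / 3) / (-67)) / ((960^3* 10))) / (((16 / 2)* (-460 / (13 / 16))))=13 / 34902481305600000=0.00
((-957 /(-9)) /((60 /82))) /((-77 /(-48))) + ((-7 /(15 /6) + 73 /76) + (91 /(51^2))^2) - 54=625381422431 /17995434660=34.75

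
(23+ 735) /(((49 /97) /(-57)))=-4190982 /49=-85530.24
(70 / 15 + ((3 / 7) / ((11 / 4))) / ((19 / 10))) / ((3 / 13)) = 270946 / 13167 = 20.58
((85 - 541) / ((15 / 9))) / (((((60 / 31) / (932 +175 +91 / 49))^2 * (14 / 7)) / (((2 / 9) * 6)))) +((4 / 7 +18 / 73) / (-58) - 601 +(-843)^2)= -2301248562619757 / 38899875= -59158250.83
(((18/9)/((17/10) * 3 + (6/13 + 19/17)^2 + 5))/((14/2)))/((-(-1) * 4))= 244205/43056657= 0.01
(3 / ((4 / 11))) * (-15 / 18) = -55 / 8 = -6.88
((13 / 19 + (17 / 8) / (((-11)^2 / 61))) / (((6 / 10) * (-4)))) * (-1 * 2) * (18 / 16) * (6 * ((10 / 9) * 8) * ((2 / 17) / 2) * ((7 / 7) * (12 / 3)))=807175 / 39083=20.65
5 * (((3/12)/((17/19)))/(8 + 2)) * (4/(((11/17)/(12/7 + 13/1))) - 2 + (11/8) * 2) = 536693/41888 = 12.81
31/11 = 2.82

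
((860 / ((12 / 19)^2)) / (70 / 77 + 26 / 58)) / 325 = 4951837 / 1013220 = 4.89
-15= -15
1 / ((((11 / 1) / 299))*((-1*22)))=-299 / 242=-1.24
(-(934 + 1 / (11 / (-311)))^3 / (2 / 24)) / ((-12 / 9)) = 8900469174123 / 1331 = 6687054225.49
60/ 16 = 15/ 4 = 3.75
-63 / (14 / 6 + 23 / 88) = -16632 / 685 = -24.28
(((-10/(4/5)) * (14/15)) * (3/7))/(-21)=5/21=0.24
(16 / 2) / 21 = 0.38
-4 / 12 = -0.33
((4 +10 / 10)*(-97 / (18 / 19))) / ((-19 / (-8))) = -1940 / 9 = -215.56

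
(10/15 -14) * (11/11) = -40/3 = -13.33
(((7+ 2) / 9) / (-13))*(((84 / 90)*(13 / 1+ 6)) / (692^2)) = -133 / 46689240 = -0.00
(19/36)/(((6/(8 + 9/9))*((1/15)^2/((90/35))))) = 12825/28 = 458.04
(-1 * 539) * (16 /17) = -507.29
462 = 462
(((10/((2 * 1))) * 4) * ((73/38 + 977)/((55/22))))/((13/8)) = 1190368/247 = 4819.30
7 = 7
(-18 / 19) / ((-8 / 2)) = 9 / 38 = 0.24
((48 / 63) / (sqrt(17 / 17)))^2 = 256 / 441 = 0.58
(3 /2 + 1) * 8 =20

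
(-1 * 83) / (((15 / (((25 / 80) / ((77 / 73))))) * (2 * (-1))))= 6059 / 7392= 0.82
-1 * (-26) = 26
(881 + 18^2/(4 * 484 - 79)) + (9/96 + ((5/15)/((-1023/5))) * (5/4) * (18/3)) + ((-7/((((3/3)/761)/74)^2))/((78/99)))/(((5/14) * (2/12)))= -623462423721446169233/1317132960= -473348130109.39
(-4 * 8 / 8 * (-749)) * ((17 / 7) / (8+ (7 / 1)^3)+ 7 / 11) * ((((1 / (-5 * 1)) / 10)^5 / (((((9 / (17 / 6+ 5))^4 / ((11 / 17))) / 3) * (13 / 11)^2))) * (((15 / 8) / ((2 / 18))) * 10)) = -549199659581551 / 661626330300000000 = -0.00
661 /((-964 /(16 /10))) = -1322 /1205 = -1.10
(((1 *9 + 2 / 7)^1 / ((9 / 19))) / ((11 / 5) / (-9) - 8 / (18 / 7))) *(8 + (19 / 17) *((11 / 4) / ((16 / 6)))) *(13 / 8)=-399689225 / 4600064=-86.89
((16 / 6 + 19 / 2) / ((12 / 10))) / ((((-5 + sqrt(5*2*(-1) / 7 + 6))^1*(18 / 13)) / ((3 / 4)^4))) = -12775 / 22528 - 365*sqrt(14) / 5632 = -0.81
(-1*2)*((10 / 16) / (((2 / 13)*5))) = -13 / 8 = -1.62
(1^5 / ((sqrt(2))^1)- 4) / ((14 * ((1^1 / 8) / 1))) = -16 / 7+2 * sqrt(2) / 7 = -1.88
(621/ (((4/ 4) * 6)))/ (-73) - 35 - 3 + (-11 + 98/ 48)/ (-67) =-4611325/ 117384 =-39.28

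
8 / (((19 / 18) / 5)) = 720 / 19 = 37.89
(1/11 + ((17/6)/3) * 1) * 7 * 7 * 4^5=51949.90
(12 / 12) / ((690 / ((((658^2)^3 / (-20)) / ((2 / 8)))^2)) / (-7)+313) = 23055724167470455832617170440370176 / 7216441664418252675609174347835856463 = 0.00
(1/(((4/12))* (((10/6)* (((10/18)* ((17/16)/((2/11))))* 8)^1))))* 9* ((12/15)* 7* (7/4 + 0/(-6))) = 142884/23375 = 6.11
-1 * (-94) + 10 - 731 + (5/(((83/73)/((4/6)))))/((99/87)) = -624.42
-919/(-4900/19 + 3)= 17461/4843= 3.61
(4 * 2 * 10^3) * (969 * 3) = 23256000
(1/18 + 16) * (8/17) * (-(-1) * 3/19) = 68/57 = 1.19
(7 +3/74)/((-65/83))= -43243/4810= -8.99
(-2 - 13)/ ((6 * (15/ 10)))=-5/ 3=-1.67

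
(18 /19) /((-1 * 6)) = -3 /19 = -0.16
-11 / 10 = -1.10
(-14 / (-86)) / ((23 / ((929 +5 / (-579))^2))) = 2025249442972 / 331553349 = 6108.37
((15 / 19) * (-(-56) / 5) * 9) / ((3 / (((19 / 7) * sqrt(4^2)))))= 288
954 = 954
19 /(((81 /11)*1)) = 2.58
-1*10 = -10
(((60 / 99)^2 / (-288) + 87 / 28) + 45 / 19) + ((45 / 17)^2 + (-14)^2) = 314157028915 / 1506884148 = 208.48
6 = 6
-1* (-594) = 594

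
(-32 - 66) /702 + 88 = 30839 /351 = 87.86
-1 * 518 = -518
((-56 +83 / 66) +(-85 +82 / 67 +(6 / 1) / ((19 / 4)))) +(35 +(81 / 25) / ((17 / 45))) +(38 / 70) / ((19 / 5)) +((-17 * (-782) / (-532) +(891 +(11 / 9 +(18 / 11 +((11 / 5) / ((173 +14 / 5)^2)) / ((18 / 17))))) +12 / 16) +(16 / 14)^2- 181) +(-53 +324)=1407118763472145583 / 1622244630934620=867.39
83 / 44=1.89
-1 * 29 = -29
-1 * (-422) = 422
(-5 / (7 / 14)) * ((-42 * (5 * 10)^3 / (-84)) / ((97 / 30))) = -18750000 / 97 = -193298.97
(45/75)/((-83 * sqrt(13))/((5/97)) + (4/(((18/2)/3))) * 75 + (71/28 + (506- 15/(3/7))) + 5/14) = -6311984 * sqrt(13)/218058620789- 2249660/218058620789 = -0.00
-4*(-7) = 28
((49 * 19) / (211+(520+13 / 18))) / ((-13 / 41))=-687078 / 171223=-4.01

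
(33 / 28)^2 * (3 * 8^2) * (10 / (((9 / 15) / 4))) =871200 / 49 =17779.59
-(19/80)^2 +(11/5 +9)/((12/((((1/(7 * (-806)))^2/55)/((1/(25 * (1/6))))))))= -40630345157/720316396800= -0.06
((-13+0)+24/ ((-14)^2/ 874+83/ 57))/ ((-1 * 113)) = -25/ 2203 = -0.01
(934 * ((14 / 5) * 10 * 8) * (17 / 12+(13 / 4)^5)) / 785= 3655497139 / 37680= 97014.26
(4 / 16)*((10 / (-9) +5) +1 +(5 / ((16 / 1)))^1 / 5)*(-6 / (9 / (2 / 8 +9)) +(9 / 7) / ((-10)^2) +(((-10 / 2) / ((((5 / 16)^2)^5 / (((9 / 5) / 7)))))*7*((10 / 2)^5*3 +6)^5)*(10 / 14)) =-6151185040574160118960683217225381079 / 94500000000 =-65091905191260953639795590.00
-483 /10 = -48.30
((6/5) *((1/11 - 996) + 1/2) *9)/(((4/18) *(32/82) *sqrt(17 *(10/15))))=-218179737 *sqrt(102)/59840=-36823.32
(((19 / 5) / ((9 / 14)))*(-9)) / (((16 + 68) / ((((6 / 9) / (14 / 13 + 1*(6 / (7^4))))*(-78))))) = 7709611 / 252690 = 30.51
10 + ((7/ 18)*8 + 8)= 190/ 9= 21.11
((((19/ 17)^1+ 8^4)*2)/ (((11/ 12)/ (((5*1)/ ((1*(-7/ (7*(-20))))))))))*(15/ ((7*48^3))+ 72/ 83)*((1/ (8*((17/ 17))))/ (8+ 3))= 10784221625175/ 1223799808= 8812.08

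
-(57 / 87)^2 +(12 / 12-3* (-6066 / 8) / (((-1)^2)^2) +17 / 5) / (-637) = -4.01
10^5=100000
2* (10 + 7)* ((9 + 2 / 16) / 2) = 1241 / 8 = 155.12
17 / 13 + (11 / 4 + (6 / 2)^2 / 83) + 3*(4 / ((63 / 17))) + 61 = 6199885 / 90636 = 68.40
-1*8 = -8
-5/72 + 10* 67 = 48235/72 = 669.93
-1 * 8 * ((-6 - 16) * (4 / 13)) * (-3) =-2112 / 13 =-162.46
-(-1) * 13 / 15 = 13 / 15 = 0.87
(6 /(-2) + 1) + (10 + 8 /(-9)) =64 /9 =7.11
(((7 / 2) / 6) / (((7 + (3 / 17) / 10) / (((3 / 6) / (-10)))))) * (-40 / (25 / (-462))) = -18326 / 5965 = -3.07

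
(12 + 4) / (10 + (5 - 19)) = -4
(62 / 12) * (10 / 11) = 155 / 33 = 4.70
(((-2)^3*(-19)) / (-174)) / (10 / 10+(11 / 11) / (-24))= -608 / 667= -0.91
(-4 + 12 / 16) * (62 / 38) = -5.30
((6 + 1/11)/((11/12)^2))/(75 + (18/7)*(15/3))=22512/272855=0.08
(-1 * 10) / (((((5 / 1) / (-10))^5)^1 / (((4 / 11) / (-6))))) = -640 / 33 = -19.39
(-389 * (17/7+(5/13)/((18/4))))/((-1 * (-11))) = -800951/9009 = -88.91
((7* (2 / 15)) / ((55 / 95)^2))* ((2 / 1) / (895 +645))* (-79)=-28519 / 99825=-0.29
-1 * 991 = -991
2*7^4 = 4802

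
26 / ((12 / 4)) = 26 / 3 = 8.67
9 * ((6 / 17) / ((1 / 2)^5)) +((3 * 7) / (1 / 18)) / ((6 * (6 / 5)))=5241 / 34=154.15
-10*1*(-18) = 180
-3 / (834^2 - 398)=-3 / 695158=-0.00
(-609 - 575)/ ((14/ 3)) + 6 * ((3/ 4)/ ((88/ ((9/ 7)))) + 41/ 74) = -11410779/ 45584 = -250.32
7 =7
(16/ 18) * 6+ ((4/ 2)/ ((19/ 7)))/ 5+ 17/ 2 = 7969/ 570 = 13.98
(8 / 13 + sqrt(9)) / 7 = 47 / 91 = 0.52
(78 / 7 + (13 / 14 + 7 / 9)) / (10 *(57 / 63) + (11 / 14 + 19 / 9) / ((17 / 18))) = 27523 / 25950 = 1.06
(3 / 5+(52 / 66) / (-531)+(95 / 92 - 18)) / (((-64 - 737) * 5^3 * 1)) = 0.00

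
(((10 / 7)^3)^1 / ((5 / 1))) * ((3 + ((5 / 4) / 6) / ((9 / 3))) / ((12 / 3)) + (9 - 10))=-1675 / 12348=-0.14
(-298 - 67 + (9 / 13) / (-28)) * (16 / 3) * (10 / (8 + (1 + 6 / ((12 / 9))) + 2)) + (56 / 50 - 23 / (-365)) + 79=-18160449358 / 15444975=-1175.82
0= 0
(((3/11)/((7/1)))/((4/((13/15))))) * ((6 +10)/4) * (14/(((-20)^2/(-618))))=-4017/5500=-0.73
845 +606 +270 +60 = 1781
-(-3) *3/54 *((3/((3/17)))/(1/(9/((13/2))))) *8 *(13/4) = 102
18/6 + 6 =9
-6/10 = -3/5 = -0.60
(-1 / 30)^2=1 / 900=0.00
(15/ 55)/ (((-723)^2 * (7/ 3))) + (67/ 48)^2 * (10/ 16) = 100379377897/ 82432272384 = 1.22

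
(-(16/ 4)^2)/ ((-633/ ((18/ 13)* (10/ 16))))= 60/ 2743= 0.02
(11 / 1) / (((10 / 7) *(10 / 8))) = 154 / 25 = 6.16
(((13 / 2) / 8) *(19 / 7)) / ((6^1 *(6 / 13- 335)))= -3211 / 2922528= -0.00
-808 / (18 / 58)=-23432 / 9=-2603.56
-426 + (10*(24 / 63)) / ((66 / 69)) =-97486 / 231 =-422.02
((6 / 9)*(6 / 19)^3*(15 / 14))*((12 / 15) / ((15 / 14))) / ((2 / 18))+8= 279544 / 34295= 8.15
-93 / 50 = -1.86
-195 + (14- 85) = -266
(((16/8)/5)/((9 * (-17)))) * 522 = -116/85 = -1.36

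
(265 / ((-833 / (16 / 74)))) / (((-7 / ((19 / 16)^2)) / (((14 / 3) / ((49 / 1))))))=95665 / 72490992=0.00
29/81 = 0.36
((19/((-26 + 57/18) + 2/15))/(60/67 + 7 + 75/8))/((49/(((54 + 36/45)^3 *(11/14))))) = -2304425987776/18018981925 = -127.89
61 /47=1.30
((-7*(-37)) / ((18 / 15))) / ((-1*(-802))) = 0.27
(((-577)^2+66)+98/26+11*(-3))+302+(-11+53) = 333309.77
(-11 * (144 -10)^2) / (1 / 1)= -197516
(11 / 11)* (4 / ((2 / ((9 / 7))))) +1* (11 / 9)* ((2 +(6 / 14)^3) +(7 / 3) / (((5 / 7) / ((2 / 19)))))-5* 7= -25925486 / 879795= -29.47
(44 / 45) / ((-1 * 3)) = -44 / 135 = -0.33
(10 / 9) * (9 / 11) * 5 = 50 / 11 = 4.55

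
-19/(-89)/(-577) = -19/51353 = -0.00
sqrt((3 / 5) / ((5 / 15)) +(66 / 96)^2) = sqrt(14545) / 80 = 1.51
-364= -364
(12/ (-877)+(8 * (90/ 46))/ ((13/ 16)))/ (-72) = -0.27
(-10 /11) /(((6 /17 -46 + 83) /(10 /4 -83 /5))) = 0.34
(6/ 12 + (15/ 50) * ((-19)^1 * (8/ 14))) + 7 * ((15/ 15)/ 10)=-72/ 35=-2.06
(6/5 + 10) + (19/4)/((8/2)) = 991/80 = 12.39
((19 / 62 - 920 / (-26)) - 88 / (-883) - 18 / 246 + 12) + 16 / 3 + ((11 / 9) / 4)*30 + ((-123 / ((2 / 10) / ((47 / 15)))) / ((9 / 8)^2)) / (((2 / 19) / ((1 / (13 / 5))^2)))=-2077.49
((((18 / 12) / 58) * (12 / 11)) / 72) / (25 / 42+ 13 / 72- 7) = -63 / 1000703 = -0.00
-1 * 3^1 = -3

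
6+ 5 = 11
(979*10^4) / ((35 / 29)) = 56782000 / 7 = 8111714.29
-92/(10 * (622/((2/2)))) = -23/1555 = -0.01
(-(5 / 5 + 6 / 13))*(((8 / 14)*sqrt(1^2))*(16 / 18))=-608 / 819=-0.74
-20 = -20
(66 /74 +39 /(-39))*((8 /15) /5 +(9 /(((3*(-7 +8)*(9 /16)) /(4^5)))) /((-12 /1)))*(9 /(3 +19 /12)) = 4914048 /50875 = 96.59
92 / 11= 8.36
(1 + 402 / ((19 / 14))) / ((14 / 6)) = 16941 / 133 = 127.38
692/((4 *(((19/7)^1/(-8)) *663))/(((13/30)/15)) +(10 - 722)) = -4844/223009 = -0.02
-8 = -8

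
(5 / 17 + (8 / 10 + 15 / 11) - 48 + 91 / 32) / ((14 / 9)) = -11497851 / 418880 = -27.45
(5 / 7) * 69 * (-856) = -295320 / 7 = -42188.57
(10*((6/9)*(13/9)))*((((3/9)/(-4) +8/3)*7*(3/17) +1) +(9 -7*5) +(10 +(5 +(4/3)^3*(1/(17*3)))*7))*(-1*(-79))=665131415/37179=17889.98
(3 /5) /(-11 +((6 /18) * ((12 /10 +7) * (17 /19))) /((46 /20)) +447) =0.00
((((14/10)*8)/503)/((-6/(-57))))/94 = 0.00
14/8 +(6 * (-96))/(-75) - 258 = -24857/100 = -248.57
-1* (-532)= 532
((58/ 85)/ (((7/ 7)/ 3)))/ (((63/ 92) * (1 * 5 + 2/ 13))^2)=82964128/ 504810495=0.16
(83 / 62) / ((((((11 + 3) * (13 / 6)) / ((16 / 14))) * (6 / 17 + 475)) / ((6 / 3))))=33864 / 159575507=0.00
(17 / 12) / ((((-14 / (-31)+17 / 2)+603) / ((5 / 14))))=2635 / 3187044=0.00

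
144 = 144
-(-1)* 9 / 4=9 / 4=2.25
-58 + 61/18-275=-329.61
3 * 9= 27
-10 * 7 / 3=-70 / 3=-23.33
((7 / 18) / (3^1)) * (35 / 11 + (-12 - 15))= -917 / 297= -3.09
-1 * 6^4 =-1296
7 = 7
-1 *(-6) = 6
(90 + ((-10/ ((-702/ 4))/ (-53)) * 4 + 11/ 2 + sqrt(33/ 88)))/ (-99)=-3553013/ 3683394 - sqrt(6)/ 396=-0.97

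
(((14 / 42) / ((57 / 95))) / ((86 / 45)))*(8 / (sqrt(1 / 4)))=200 / 43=4.65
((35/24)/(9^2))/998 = 35/1940112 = 0.00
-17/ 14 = -1.21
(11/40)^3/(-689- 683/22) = -14641/506912000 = -0.00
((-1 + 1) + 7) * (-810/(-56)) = 405/4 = 101.25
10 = 10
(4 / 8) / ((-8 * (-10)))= 1 / 160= 0.01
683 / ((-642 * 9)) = -683 / 5778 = -0.12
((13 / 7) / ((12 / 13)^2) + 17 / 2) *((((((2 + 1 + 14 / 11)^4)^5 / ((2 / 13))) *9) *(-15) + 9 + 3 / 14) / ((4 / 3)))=-30490539415525987579067587195884479476445 / 1054871992054254094427168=-28904492341434543.01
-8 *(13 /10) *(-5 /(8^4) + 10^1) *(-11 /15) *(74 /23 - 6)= -1171313 /5520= -212.19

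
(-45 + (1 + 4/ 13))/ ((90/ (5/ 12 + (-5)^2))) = -4331/ 351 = -12.34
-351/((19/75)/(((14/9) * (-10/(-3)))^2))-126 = -6391546/171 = -37377.46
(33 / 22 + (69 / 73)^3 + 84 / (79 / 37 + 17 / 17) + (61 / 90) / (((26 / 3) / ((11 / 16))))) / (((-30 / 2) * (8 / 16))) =-4109935696363 / 1055947744800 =-3.89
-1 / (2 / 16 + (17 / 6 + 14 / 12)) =-0.24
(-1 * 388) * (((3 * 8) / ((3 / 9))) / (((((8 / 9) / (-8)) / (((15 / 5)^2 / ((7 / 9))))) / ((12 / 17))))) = 244384128 / 119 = 2053648.13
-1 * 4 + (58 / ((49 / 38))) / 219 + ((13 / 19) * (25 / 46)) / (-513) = -6086929405 / 1603790874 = -3.80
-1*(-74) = 74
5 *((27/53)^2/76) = 3645/213484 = 0.02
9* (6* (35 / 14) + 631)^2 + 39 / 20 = 75116919 / 20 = 3755845.95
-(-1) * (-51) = -51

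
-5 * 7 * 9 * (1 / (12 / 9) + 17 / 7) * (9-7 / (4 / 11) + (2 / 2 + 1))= 132165 / 16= 8260.31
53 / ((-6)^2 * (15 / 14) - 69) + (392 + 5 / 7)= 582940 / 1491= 390.97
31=31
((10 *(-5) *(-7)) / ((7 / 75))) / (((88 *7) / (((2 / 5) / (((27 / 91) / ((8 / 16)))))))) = 1625 / 396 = 4.10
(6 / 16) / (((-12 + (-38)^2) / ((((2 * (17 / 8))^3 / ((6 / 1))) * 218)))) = 535517 / 733184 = 0.73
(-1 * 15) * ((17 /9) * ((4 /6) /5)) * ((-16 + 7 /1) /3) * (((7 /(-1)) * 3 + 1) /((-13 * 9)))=680 /351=1.94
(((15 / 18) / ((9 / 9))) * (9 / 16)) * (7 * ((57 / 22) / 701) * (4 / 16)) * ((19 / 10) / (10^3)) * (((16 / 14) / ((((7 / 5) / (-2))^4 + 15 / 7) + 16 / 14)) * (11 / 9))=12635 / 5536374624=0.00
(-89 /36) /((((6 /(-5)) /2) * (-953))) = -445 /102924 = -0.00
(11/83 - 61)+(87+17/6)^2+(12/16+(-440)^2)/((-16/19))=-10608199843/47808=-221891.73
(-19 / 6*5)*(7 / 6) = -665 / 36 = -18.47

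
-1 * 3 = -3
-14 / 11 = -1.27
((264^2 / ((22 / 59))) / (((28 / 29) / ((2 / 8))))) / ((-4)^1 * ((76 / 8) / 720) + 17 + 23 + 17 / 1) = 121960080 / 143507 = 849.85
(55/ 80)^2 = 121/ 256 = 0.47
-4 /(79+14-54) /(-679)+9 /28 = 34063 /105924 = 0.32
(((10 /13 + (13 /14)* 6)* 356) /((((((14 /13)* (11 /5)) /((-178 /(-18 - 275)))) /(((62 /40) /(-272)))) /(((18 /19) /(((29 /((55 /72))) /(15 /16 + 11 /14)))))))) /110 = -27344804911 /21207276468224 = -0.00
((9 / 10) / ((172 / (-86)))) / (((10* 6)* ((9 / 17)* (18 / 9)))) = -17 / 2400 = -0.01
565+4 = 569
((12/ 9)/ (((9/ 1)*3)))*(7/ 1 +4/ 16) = 29/ 81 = 0.36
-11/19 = -0.58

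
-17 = -17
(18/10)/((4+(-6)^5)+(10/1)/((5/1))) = -3/12950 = -0.00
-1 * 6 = -6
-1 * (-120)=120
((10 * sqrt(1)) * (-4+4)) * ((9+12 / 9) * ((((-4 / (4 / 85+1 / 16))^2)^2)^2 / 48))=0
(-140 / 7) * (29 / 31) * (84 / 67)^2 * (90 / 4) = -92080800 / 139159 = -661.69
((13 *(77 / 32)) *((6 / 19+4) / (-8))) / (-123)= 1001 / 7296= 0.14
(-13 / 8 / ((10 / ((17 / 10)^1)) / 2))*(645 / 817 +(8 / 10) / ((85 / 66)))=-148083 / 190000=-0.78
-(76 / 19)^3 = -64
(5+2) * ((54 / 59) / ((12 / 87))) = 5481 / 118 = 46.45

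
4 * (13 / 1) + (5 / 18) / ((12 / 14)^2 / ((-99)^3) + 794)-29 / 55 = 23749390759469 / 461394423820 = 51.47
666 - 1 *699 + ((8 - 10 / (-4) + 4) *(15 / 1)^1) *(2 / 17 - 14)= -51891 / 17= -3052.41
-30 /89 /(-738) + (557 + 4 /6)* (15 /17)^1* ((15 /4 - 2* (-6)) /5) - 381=870188317 /744396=1168.99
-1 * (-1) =1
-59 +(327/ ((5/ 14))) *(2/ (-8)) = -287.90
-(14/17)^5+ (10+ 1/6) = 83384333/8519142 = 9.79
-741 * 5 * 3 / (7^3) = -11115 / 343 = -32.41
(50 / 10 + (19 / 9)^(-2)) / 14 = 943 / 2527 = 0.37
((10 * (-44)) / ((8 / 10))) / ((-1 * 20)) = 55 / 2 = 27.50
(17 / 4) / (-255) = -1 / 60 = -0.02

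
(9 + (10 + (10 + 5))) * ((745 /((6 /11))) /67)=139315 /201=693.11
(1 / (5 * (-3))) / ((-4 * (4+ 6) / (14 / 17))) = 7 / 5100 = 0.00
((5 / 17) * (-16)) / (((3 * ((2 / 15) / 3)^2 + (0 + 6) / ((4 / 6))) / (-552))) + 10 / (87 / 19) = 2612931170 / 8990841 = 290.62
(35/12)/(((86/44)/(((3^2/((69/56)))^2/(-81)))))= -603680/614169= -0.98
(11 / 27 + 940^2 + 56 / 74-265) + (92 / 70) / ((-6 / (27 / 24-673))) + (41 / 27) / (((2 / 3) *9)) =148276817855 / 167832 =883483.59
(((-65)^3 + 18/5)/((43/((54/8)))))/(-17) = 2180817/860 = 2535.83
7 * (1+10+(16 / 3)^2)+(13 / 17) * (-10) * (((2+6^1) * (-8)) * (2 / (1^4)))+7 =193076 / 153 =1261.93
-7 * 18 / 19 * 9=-1134 / 19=-59.68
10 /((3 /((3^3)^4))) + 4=1771474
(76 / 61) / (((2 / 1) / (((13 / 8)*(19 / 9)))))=2.14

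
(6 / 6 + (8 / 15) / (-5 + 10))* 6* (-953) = -158198 / 25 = -6327.92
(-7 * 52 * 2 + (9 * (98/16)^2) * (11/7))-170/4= -15355/64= -239.92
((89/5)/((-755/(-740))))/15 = 13172/11325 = 1.16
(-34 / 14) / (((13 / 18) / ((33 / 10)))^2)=-1499553 / 29575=-50.70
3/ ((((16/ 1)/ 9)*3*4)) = 9/ 64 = 0.14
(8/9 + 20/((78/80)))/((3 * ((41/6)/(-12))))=-20032/1599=-12.53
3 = 3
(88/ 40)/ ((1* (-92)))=-11/ 460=-0.02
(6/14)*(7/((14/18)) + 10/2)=6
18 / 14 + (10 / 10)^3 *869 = 6092 / 7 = 870.29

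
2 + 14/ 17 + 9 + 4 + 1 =286/ 17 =16.82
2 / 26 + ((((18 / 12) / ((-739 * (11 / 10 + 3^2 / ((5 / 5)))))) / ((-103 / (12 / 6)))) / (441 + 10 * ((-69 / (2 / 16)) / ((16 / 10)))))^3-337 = -2008103163008603528692453637480380 / 5960123543176220518950204860063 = -336.92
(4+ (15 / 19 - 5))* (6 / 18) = -4 / 57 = -0.07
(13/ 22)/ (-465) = -13/ 10230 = -0.00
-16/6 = -8/3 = -2.67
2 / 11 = 0.18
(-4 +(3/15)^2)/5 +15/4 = 1479/500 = 2.96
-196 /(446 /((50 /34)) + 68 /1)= -350 /663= -0.53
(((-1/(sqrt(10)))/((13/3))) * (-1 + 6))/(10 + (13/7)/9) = -189 * sqrt(10)/16718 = -0.04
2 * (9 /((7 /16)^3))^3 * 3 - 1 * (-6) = 300579233364906 /40353607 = 7448633.61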